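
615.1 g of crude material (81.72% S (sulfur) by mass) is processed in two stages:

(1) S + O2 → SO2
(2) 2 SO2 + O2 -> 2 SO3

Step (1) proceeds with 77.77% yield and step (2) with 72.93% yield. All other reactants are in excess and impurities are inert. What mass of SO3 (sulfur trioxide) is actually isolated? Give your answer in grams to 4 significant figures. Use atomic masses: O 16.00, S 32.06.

Pure S = 615.1 × 0.8172 = 502.66 g.
M(S) = 32.06 g/mol.
M(SO3) = 32.06 + 3(16.00) = 80.06 g/mol.
n(S) = 502.66 / 32.06 = 15.679 mol.
Step 1 (S:SO2 = 1:1): theoretical n(SO2) = 15.679 mol; at 77.77% yield, n(SO2) = 12.193 mol.
Step 2 (SO2:SO3 = 2:2): theoretical n(SO3) = 12.193 mol, so theoretical mass = 12.193 × 80.06 = 976.20 g.
At 72.93% yield, actual mass of SO3 = 976.20 × 0.7293 = 711.94 g.

711.9 g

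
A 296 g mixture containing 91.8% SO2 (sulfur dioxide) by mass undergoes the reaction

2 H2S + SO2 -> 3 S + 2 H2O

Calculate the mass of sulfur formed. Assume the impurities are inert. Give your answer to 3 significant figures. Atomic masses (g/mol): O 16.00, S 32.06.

408 g

Mass of pure SO2 = 296 g × 0.918 = 271.7 g.
M(SO2) = 32.06 + 2(16.00) = 64.06 g/mol.
M(S) = 32.06 g/mol.
n(SO2) = 271.7 g / 64.06 g/mol = 4.242 mol.
From the equation the SO2:S mole ratio is 1:3, so n(S) = 4.242 × 3/1 = 12.73 mol.
Mass of S = 12.73 mol × 32.06 g/mol = 408.0 g.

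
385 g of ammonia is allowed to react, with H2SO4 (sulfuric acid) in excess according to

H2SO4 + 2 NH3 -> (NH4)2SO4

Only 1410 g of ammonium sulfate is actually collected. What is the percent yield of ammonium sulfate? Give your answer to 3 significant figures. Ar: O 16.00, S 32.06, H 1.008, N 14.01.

94.4 %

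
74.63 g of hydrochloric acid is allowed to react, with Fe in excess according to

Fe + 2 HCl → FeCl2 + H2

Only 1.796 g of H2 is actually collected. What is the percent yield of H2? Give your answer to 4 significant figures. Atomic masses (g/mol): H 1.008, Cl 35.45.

M(HCl) = 1.008 + 35.45 = 36.458 g/mol.
M(H2) = 2(1.008) = 2.016 g/mol.
n(HCl) = 74.630 g / 36.458 g/mol = 2.0470 mol.
From the equation the HCl:H2 mole ratio is 2:1, so n(H2) = 2.0470 × 1/2 = 1.0235 mol.
Mass of H2 = 1.0235 mol × 2.016 g/mol = 2.0634 g.
This is the theoretical yield. Percent yield = 1.796 g / 2.0634 g × 100% = 87.041%.

87.04 %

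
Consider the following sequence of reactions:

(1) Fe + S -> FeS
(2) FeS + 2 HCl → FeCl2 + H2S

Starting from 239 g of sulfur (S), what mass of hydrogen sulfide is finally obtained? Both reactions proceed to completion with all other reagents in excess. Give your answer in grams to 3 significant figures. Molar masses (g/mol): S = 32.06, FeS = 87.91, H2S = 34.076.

n(S) = 239.0 / 32.06 = 7.455 mol.
Step 1 gives a 1:1 ratio of S to FeS, so n(FeS) = 7.455 mol.
In step 2 the FeS:H2S ratio is 1:1, so n(H2S) = 7.455 mol.
Mass of H2S = 7.455 × 34.076 = 254.0 g.

254 g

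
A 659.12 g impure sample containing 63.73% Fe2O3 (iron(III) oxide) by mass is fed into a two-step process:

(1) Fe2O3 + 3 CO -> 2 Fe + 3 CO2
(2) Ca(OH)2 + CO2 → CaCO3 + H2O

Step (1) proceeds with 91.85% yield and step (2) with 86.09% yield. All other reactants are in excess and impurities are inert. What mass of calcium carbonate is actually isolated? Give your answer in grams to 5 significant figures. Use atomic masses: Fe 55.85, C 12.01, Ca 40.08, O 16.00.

Pure Fe2O3 = 659.12 × 0.6373 = 420.057 g.
M(Fe2O3) = 2(55.85) + 3(16.00) = 159.70 g/mol.
M(CaCO3) = 40.08 + 12.01 + 3(16.00) = 100.09 g/mol.
n(Fe2O3) = 420.057 / 159.70 = 2.63029 mol.
Step 1 (Fe2O3:CO2 = 1:3): theoretical n(CO2) = 7.89087 mol; at 91.85% yield, n(CO2) = 7.24776 mol.
Step 2 (CO2:CaCO3 = 1:1): theoretical n(CaCO3) = 7.24776 mol, so theoretical mass = 7.24776 × 100.09 = 725.428 g.
At 86.09% yield, actual mass of CaCO3 = 725.428 × 0.8609 = 624.521 g.

624.52 g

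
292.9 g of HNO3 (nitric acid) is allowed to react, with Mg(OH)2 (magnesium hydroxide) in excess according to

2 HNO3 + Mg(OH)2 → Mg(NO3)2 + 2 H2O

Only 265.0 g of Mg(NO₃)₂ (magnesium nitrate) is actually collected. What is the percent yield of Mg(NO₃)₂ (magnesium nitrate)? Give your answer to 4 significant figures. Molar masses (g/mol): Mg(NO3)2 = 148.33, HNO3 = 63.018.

76.88 %

n(HNO3) = 292.90 g / 63.018 g/mol = 4.6479 mol.
From the equation the HNO3:Mg(NO3)2 mole ratio is 2:1, so n(Mg(NO3)2) = 4.6479 × 1/2 = 2.3239 mol.
Mass of Mg(NO3)2 = 2.3239 mol × 148.33 g/mol = 344.71 g.
This is the theoretical yield. Percent yield = 265.0 g / 344.71 g × 100% = 76.876%.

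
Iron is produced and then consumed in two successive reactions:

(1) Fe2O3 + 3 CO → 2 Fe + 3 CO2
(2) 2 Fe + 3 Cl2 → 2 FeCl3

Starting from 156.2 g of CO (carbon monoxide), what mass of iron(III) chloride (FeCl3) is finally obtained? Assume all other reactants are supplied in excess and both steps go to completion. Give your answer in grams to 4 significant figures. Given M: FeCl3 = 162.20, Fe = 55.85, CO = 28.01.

n(CO) = 156.20 / 28.01 = 5.5766 mol.
Step 1 gives a 3:2 ratio of CO to Fe, so n(Fe) = 3.7177 mol.
In step 2 the Fe:FeCl3 ratio is 2:2, so n(FeCl3) = 3.7177 mol.
Mass of FeCl3 = 3.7177 × 162.20 = 603.01 g.

603.0 g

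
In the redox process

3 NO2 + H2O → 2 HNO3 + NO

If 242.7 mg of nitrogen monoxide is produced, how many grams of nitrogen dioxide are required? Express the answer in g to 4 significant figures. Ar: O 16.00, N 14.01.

M(NO) = 14.01 + 16.00 = 30.01 g/mol.
M(NO2) = 14.01 + 2(16.00) = 46.01 g/mol.
Convert: 242.7 mg = 0.24270 g.
n(NO) = 0.24270 g / 30.01 g/mol = 0.0080873 mol.
From the equation the NO:NO2 mole ratio is 1:3, so n(NO2) = 0.0080873 × 3/1 = 0.024262 mol.
Mass of NO2 = 0.024262 mol × 46.01 g/mol = 1.1163 g.

1.116 g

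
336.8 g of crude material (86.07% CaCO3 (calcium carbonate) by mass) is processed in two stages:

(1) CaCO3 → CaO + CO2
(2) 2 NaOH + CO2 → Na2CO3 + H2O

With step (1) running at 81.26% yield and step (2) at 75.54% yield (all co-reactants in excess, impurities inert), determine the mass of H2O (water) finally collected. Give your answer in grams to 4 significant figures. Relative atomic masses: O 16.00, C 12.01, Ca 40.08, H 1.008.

Pure CaCO3 = 336.8 × 0.8607 = 289.88 g.
M(CaCO3) = 40.08 + 12.01 + 3(16.00) = 100.09 g/mol.
M(H2O) = 2(1.008) + 16.00 = 18.016 g/mol.
n(CaCO3) = 289.88 / 100.09 = 2.8962 mol.
Step 1 (CaCO3:CO2 = 1:1): theoretical n(CO2) = 2.8962 mol; at 81.26% yield, n(CO2) = 2.3535 mol.
Step 2 (CO2:H2O = 1:1): theoretical n(H2O) = 2.3535 mol, so theoretical mass = 2.3535 × 18.016 = 42.400 g.
At 75.54% yield, actual mass of H2O = 42.400 × 0.7554 = 32.029 g.

32.03 g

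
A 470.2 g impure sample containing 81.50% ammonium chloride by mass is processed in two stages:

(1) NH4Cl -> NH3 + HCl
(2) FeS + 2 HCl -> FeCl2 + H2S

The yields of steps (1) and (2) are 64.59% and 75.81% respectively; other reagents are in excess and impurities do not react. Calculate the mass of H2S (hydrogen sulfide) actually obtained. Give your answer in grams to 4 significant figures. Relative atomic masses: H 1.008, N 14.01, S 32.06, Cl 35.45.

59.77 g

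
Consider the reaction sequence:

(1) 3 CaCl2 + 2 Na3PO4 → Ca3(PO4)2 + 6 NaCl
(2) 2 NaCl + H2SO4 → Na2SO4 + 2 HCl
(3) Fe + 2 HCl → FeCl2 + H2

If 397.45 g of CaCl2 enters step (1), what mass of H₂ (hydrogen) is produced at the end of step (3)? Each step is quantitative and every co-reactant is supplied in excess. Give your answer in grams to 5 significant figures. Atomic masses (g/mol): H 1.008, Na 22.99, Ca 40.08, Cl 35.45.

7.2199 g

M(CaCl2) = 40.08 + 2(35.45) = 110.98 g/mol.
M(H2) = 2(1.008) = 2.016 g/mol.
n(CaCl2) = 397.45 / 110.98 = 3.58128 mol.
Reaction (1): CaCl2→NaCl ratio 3:6 ⇒ n(NaCl) = 7.16255 mol.
Reaction (2): NaCl→HCl ratio 2:2 ⇒ n(HCl) = 7.16255 mol.
Reaction (3): HCl→H2 ratio 2:1 ⇒ n(H2) = 3.58128 mol.
Mass of H2 = 3.58128 × 2.016 = 7.21985 g.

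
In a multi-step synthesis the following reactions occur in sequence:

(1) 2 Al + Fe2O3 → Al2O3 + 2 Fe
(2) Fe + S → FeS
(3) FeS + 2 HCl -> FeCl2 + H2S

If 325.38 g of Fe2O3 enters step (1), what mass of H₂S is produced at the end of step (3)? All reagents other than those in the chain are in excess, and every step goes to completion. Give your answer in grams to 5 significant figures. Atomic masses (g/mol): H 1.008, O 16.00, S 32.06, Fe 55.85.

138.86 g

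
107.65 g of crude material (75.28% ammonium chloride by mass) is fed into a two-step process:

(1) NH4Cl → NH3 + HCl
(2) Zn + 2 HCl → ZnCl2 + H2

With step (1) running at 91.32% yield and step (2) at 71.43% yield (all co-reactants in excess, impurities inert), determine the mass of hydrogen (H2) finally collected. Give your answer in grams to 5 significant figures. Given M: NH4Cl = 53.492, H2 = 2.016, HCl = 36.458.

0.99612 g

Pure NH4Cl = 107.65 × 0.7528 = 81.0389 g.
n(NH4Cl) = 81.0389 / 53.492 = 1.51497 mol.
Step 1 (NH4Cl:HCl = 1:1): theoretical n(HCl) = 1.51497 mol; at 91.32% yield, n(HCl) = 1.38347 mol.
Step 2 (HCl:H2 = 2:1): theoretical n(H2) = 0.691737 mol, so theoretical mass = 0.691737 × 2.016 = 1.39454 g.
At 71.43% yield, actual mass of H2 = 1.39454 × 0.7143 = 0.996121 g.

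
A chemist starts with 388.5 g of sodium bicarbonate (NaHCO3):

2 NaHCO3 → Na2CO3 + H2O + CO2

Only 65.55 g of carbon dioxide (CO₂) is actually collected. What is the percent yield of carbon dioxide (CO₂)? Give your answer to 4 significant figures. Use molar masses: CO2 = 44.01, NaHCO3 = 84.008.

n(NaHCO3) = 388.50 g / 84.008 g/mol = 4.6246 mol.
From the equation the NaHCO3:CO2 mole ratio is 2:1, so n(CO2) = 4.6246 × 1/2 = 2.3123 mol.
Mass of CO2 = 2.3123 mol × 44.01 g/mol = 101.76 g.
This is the theoretical yield. Percent yield = 65.55 g / 101.76 g × 100% = 64.414%.

64.41 %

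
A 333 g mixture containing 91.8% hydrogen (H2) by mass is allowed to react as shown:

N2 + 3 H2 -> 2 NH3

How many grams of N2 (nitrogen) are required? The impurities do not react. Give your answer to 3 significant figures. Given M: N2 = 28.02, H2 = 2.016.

Mass of pure H2 = 333 g × 0.918 = 305.7 g.
n(H2) = 305.7 g / 2.016 g/mol = 151.6 mol.
From the equation the H2:N2 mole ratio is 3:1, so n(N2) = 151.6 × 1/3 = 50.54 mol.
Mass of N2 = 50.54 mol × 28.02 g/mol = 1416 g.

1420 g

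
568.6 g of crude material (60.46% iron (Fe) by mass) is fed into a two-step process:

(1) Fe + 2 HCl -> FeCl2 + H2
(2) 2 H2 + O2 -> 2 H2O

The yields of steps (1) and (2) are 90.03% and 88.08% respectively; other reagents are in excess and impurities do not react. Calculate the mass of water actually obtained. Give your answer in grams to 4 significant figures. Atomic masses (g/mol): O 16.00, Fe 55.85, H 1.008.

87.94 g

Pure Fe = 568.6 × 0.6046 = 343.78 g.
M(Fe) = 55.85 g/mol.
M(H2O) = 2(1.008) + 16.00 = 18.016 g/mol.
n(Fe) = 343.78 / 55.85 = 6.1553 mol.
Step 1 (Fe:H2 = 1:1): theoretical n(H2) = 6.1553 mol; at 90.03% yield, n(H2) = 5.5416 mol.
Step 2 (H2:H2O = 2:2): theoretical n(H2O) = 5.5416 mol, so theoretical mass = 5.5416 × 18.016 = 99.838 g.
At 88.08% yield, actual mass of H2O = 99.838 × 0.8808 = 87.938 g.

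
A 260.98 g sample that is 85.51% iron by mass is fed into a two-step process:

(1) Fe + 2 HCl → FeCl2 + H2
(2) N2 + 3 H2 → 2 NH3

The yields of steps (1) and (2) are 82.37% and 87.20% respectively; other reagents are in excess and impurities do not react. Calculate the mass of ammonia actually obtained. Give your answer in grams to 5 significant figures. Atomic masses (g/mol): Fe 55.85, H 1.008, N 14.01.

Pure Fe = 260.98 × 0.8551 = 223.164 g.
M(Fe) = 55.85 g/mol.
M(NH3) = 14.01 + 3(1.008) = 17.034 g/mol.
n(Fe) = 223.164 / 55.85 = 3.99577 mol.
Step 1 (Fe:H2 = 1:1): theoretical n(H2) = 3.99577 mol; at 82.37% yield, n(H2) = 3.29132 mol.
Step 2 (H2:NH3 = 3:2): theoretical n(NH3) = 2.19421 mol, so theoretical mass = 2.19421 × 17.034 = 37.3762 g.
At 87.20% yield, actual mass of NH3 = 37.3762 × 0.8720 = 32.5921 g.

32.592 g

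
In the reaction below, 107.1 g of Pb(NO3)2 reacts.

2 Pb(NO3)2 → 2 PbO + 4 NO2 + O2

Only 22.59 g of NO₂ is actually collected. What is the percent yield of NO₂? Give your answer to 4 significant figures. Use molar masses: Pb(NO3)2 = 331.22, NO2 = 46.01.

n(Pb(NO3)2) = 107.10 g / 331.22 g/mol = 0.32335 mol.
From the equation the Pb(NO3)2:NO2 mole ratio is 2:4, so n(NO2) = 0.32335 × 4/2 = 0.64670 mol.
Mass of NO2 = 0.64670 mol × 46.01 g/mol = 29.755 g.
This is the theoretical yield. Percent yield = 22.59 g / 29.755 g × 100% = 75.921%.

75.92 %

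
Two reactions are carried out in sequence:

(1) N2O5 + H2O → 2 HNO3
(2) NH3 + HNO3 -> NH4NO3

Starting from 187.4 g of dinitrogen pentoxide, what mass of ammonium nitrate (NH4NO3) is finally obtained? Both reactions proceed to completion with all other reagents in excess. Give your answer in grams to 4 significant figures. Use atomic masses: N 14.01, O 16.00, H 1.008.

277.8 g

M(N2O5) = 2(14.01) + 5(16.00) = 108.02 g/mol.
M(NH4NO3) = 2(14.01) + 4(1.008) + 3(16.00) = 80.052 g/mol.
n(N2O5) = 187.40 / 108.02 = 1.7349 mol.
Step 1 gives a 1:2 ratio of N2O5 to HNO3, so n(HNO3) = 3.4697 mol.
In step 2 the HNO3:NH4NO3 ratio is 1:1, so n(NH4NO3) = 3.4697 mol.
Mass of NH4NO3 = 3.4697 × 80.052 = 277.76 g.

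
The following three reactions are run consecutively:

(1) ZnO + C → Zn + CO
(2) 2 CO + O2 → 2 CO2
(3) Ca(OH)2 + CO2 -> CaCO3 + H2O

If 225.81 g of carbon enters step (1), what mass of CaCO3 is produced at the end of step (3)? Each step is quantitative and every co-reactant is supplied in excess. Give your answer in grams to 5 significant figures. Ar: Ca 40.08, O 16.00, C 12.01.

1881.9 g

M(C) = 12.01 g/mol.
M(CaCO3) = 40.08 + 12.01 + 3(16.00) = 100.09 g/mol.
n(C) = 225.81 / 12.01 = 18.8018 mol.
Reaction (1): C→CO ratio 1:1 ⇒ n(CO) = 18.8018 mol.
Reaction (2): CO→CO2 ratio 2:2 ⇒ n(CO2) = 18.8018 mol.
Reaction (3): CO2→CaCO3 ratio 1:1 ⇒ n(CaCO3) = 18.8018 mol.
Mass of CaCO3 = 18.8018 × 100.09 = 1881.88 g.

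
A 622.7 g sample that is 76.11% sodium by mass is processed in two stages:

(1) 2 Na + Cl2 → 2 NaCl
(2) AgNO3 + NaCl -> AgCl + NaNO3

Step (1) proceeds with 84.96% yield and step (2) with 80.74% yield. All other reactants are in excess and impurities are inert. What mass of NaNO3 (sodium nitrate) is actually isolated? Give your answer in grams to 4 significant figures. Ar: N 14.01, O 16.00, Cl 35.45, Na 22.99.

1202 g

Pure Na = 622.7 × 0.7611 = 473.94 g.
M(Na) = 22.99 g/mol.
M(NaNO3) = 22.99 + 14.01 + 3(16.00) = 85.00 g/mol.
n(Na) = 473.94 / 22.99 = 20.615 mol.
Step 1 (Na:NaCl = 2:2): theoretical n(NaCl) = 20.615 mol; at 84.96% yield, n(NaCl) = 17.514 mol.
Step 2 (NaCl:NaNO3 = 1:1): theoretical n(NaNO3) = 17.514 mol, so theoretical mass = 17.514 × 85.00 = 1488.7 g.
At 80.74% yield, actual mass of NaNO3 = 1488.7 × 0.8074 = 1202.0 g.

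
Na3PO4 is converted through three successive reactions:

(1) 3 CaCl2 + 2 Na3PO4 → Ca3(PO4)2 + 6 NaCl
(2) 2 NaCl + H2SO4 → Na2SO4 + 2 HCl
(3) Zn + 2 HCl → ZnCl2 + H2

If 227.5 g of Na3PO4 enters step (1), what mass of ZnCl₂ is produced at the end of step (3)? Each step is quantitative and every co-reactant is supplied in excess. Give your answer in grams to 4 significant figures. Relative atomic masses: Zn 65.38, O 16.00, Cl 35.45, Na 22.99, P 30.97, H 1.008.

M(Na3PO4) = 3(22.99) + 30.97 + 4(16.00) = 163.94 g/mol.
M(ZnCl2) = 65.38 + 2(35.45) = 136.28 g/mol.
n(Na3PO4) = 227.5 / 163.94 = 1.3877 mol.
Reaction (1): Na3PO4→NaCl ratio 2:6 ⇒ n(NaCl) = 4.1631 mol.
Reaction (2): NaCl→HCl ratio 2:2 ⇒ n(HCl) = 4.1631 mol.
Reaction (3): HCl→ZnCl2 ratio 2:1 ⇒ n(ZnCl2) = 2.0816 mol.
Mass of ZnCl2 = 2.0816 × 136.28 = 283.67 g.

283.7 g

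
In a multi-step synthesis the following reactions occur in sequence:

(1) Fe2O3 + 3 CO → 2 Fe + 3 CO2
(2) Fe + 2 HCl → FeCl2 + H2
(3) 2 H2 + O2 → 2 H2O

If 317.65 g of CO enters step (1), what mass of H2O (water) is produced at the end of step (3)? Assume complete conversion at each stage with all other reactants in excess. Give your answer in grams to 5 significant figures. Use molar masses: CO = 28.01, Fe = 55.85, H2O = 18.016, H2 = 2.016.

n(CO) = 317.65 / 28.01 = 11.3406 mol.
Reaction (1): CO→Fe ratio 3:2 ⇒ n(Fe) = 7.56040 mol.
Reaction (2): Fe→H2 ratio 1:1 ⇒ n(H2) = 7.56040 mol.
Reaction (3): H2→H2O ratio 2:2 ⇒ n(H2O) = 7.56040 mol.
Mass of H2O = 7.56040 × 18.016 = 136.208 g.

136.21 g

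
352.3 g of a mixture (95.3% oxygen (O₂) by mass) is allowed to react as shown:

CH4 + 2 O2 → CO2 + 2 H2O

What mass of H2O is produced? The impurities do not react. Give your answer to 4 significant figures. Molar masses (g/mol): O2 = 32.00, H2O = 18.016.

Mass of pure O2 = 352.3 g × 0.953 = 335.74 g.
n(O2) = 335.74 g / 32.00 g/mol = 10.492 mol.
From the equation the O2:H2O mole ratio is 2:2, so n(H2O) = 10.492 × 2/2 = 10.492 mol.
Mass of H2O = 10.492 mol × 18.016 g/mol = 189.02 g.

189.0 g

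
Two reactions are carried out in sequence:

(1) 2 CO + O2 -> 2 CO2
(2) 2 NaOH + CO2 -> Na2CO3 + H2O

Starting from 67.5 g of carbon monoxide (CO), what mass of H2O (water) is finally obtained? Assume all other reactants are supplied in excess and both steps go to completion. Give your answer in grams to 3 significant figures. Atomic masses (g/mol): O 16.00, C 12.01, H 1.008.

43.4 g

M(CO) = 12.01 + 16.00 = 28.01 g/mol.
M(H2O) = 2(1.008) + 16.00 = 18.016 g/mol.
n(CO) = 67.50 / 28.01 = 2.410 mol.
Step 1 gives a 2:2 ratio of CO to CO2, so n(CO2) = 2.410 mol.
In step 2 the CO2:H2O ratio is 1:1, so n(H2O) = 2.410 mol.
Mass of H2O = 2.410 × 18.016 = 43.42 g.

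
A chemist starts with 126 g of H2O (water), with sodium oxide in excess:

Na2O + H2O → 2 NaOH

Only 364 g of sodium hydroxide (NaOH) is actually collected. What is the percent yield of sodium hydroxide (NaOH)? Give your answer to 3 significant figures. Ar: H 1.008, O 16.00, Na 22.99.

M(H2O) = 2(1.008) + 16.00 = 18.016 g/mol.
M(NaOH) = 22.99 + 16.00 + 1.008 = 39.998 g/mol.
n(H2O) = 126.0 g / 18.016 g/mol = 6.994 mol.
From the equation the H2O:NaOH mole ratio is 1:2, so n(NaOH) = 6.994 × 2/1 = 13.99 mol.
Mass of NaOH = 13.99 mol × 39.998 g/mol = 559.5 g.
This is the theoretical yield. Percent yield = 364 g / 559.5 g × 100% = 65.06%.

65.1 %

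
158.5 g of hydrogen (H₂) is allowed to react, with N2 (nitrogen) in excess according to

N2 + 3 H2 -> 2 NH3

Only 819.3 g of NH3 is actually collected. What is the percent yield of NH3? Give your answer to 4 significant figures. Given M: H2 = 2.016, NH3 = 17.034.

n(H2) = 158.50 g / 2.016 g/mol = 78.621 mol.
From the equation the H2:NH3 mole ratio is 3:2, so n(NH3) = 78.621 × 2/3 = 52.414 mol.
Mass of NH3 = 52.414 mol × 17.034 g/mol = 892.82 g.
This is the theoretical yield. Percent yield = 819.3 g / 892.82 g × 100% = 91.765%.

91.77 %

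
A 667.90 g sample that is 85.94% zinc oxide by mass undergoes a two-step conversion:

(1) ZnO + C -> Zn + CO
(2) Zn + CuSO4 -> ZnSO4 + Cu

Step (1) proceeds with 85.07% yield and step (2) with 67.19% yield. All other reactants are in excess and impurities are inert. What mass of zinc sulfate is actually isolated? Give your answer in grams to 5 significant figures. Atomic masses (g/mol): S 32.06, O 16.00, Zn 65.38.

Pure ZnO = 667.90 × 0.8594 = 573.993 g.
M(ZnO) = 65.38 + 16.00 = 81.38 g/mol.
M(ZnSO4) = 65.38 + 32.06 + 4(16.00) = 161.44 g/mol.
n(ZnO) = 573.993 / 81.38 = 7.05325 mol.
Step 1 (ZnO:Zn = 1:1): theoretical n(Zn) = 7.05325 mol; at 85.07% yield, n(Zn) = 6.00020 mol.
Step 2 (Zn:ZnSO4 = 1:1): theoretical n(ZnSO4) = 6.00020 mol, so theoretical mass = 6.00020 × 161.44 = 968.672 g.
At 67.19% yield, actual mass of ZnSO4 = 968.672 × 0.6719 = 650.851 g.

650.85 g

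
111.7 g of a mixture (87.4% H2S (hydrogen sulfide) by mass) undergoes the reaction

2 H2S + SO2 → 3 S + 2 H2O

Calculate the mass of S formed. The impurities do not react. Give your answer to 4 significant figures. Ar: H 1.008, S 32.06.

137.8 g

Mass of pure H2S = 111.7 g × 0.874 = 97.626 g.
M(H2S) = 2(1.008) + 32.06 = 34.076 g/mol.
M(S) = 32.06 g/mol.
n(H2S) = 97.626 g / 34.076 g/mol = 2.8649 mol.
From the equation the H2S:S mole ratio is 2:3, so n(S) = 2.8649 × 3/2 = 4.2974 mol.
Mass of S = 4.2974 mol × 32.06 g/mol = 137.78 g.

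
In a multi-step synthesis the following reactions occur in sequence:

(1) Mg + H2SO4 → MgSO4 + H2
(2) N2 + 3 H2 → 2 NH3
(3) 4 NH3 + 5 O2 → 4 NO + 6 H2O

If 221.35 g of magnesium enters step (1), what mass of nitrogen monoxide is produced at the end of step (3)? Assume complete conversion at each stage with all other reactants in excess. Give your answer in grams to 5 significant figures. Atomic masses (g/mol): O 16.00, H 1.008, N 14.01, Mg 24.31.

182.17 g

M(Mg) = 24.31 g/mol.
M(NO) = 14.01 + 16.00 = 30.01 g/mol.
n(Mg) = 221.35 / 24.31 = 9.10531 mol.
Reaction (1): Mg→H2 ratio 1:1 ⇒ n(H2) = 9.10531 mol.
Reaction (2): H2→NH3 ratio 3:2 ⇒ n(NH3) = 6.07020 mol.
Reaction (3): NH3→NO ratio 4:4 ⇒ n(NO) = 6.07020 mol.
Mass of NO = 6.07020 × 30.01 = 182.167 g.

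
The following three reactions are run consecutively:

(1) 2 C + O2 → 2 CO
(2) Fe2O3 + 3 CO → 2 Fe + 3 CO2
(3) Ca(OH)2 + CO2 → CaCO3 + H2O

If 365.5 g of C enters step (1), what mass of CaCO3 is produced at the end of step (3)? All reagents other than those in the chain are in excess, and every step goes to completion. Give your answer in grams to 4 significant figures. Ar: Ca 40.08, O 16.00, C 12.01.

M(C) = 12.01 g/mol.
M(CaCO3) = 40.08 + 12.01 + 3(16.00) = 100.09 g/mol.
n(C) = 365.5 / 12.01 = 30.433 mol.
Reaction (1): C→CO ratio 2:2 ⇒ n(CO) = 30.433 mol.
Reaction (2): CO→CO2 ratio 3:3 ⇒ n(CO2) = 30.433 mol.
Reaction (3): CO2→CaCO3 ratio 1:1 ⇒ n(CaCO3) = 30.433 mol.
Mass of CaCO3 = 30.433 × 100.09 = 3046.0 g.

3046 g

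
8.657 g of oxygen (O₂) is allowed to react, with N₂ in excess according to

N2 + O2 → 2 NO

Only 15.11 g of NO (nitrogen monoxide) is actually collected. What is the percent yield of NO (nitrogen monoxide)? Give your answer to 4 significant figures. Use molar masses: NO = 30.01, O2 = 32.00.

n(O2) = 8.6570 g / 32.00 g/mol = 0.27053 mol.
From the equation the O2:NO mole ratio is 1:2, so n(NO) = 0.27053 × 2/1 = 0.54106 mol.
Mass of NO = 0.54106 mol × 30.01 g/mol = 16.237 g.
This is the theoretical yield. Percent yield = 15.11 g / 16.237 g × 100% = 93.057%.

93.06 %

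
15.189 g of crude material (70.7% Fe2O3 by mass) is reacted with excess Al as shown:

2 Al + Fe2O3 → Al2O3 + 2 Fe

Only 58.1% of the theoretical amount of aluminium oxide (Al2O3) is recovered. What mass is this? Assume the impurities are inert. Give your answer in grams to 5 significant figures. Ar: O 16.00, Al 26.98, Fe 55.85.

Pure Fe2O3 available = 15.189 g × 0.707 = 10.7386 g.
M(Fe2O3) = 2(55.85) + 3(16.00) = 159.70 g/mol.
M(Al2O3) = 2(26.98) + 3(16.00) = 101.96 g/mol.
n(Fe2O3) = 10.7386 g / 159.70 g/mol = 0.0672425 mol.
From the equation the Fe2O3:Al2O3 mole ratio is 1:1, so n(Al2O3) = 0.0672425 × 1/1 = 0.0672425 mol.
Mass of Al2O3 = 0.0672425 mol × 101.96 g/mol = 6.85604 g.
Actual mass collected = 6.85604 g × 0.581 = 3.98336 g.

3.9834 g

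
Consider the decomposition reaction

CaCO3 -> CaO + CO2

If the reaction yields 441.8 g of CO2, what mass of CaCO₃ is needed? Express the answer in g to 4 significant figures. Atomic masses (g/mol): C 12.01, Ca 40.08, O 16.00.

1005 g

M(CO2) = 12.01 + 2(16.00) = 44.01 g/mol.
M(CaCO3) = 40.08 + 12.01 + 3(16.00) = 100.09 g/mol.
n(CO2) = 441.80 g / 44.01 g/mol = 10.039 mol.
From the equation the CO2:CaCO3 mole ratio is 1:1, so n(CaCO3) = 10.039 × 1/1 = 10.039 mol.
Mass of CaCO3 = 10.039 mol × 100.09 g/mol = 1004.8 g.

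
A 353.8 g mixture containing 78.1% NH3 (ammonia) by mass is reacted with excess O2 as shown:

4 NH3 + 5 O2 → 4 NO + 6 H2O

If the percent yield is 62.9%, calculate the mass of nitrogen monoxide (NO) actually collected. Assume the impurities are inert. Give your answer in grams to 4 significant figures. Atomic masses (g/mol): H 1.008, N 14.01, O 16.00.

Pure NH3 available = 353.8 g × 0.781 = 276.32 g.
M(NH3) = 14.01 + 3(1.008) = 17.034 g/mol.
M(NO) = 14.01 + 16.00 = 30.01 g/mol.
n(NH3) = 276.32 g / 17.034 g/mol = 16.222 mol.
From the equation the NH3:NO mole ratio is 4:4, so n(NO) = 16.222 × 4/4 = 16.222 mol.
Mass of NO = 16.222 mol × 30.01 g/mol = 486.81 g.
Actual mass collected = 486.81 g × 0.629 = 306.20 g.

306.2 g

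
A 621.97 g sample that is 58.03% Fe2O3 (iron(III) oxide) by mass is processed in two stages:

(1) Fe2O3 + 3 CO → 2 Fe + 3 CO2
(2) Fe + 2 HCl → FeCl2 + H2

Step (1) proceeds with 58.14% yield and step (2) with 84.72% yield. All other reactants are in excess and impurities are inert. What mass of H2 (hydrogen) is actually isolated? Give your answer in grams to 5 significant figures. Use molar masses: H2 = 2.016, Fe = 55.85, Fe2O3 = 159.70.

4.4885 g

Pure Fe2O3 = 621.97 × 0.5803 = 360.929 g.
n(Fe2O3) = 360.929 / 159.70 = 2.26005 mol.
Step 1 (Fe2O3:Fe = 1:2): theoretical n(Fe) = 4.52009 mol; at 58.14% yield, n(Fe) = 2.62798 mol.
Step 2 (Fe:H2 = 1:1): theoretical n(H2) = 2.62798 mol, so theoretical mass = 2.62798 × 2.016 = 5.29801 g.
At 84.72% yield, actual mass of H2 = 5.29801 × 0.8472 = 4.48847 g.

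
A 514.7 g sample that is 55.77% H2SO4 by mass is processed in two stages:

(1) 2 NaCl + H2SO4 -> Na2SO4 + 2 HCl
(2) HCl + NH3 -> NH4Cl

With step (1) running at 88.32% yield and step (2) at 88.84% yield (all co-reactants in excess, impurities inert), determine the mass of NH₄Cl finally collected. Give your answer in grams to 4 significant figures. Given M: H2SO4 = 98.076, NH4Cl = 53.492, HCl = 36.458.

Pure H2SO4 = 514.7 × 0.5577 = 287.05 g.
n(H2SO4) = 287.05 / 98.076 = 2.9268 mol.
Step 1 (H2SO4:HCl = 1:2): theoretical n(HCl) = 5.8536 mol; at 88.32% yield, n(HCl) = 5.1699 mol.
Step 2 (HCl:NH4Cl = 1:1): theoretical n(NH4Cl) = 5.1699 mol, so theoretical mass = 5.1699 × 53.492 = 276.55 g.
At 88.84% yield, actual mass of NH4Cl = 276.55 × 0.8884 = 245.68 g.

245.7 g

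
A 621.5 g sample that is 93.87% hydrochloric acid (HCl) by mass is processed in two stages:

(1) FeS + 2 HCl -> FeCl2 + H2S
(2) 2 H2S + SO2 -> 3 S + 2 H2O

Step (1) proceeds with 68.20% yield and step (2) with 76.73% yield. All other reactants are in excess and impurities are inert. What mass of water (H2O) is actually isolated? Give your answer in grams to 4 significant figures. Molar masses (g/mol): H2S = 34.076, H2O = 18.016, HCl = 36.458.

75.43 g

Pure HCl = 621.5 × 0.9387 = 583.40 g.
n(HCl) = 583.40 / 36.458 = 16.002 mol.
Step 1 (HCl:H2S = 2:1): theoretical n(H2S) = 8.0010 mol; at 68.20% yield, n(H2S) = 5.4567 mol.
Step 2 (H2S:H2O = 2:2): theoretical n(H2O) = 5.4567 mol, so theoretical mass = 5.4567 × 18.016 = 98.308 g.
At 76.73% yield, actual mass of H2O = 98.308 × 0.7673 = 75.432 g.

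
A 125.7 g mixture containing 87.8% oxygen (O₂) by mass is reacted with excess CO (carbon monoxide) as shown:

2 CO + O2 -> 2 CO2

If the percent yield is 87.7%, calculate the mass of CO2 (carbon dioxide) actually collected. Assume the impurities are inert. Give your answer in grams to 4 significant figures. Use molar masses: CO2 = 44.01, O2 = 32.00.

Pure O2 available = 125.7 g × 0.878 = 110.36 g.
n(O2) = 110.36 g / 32.00 g/mol = 3.4489 mol.
From the equation the O2:CO2 mole ratio is 1:2, so n(CO2) = 3.4489 × 2/1 = 6.8978 mol.
Mass of CO2 = 6.8978 mol × 44.01 g/mol = 303.57 g.
Actual mass collected = 303.57 g × 0.877 = 266.23 g.

266.2 g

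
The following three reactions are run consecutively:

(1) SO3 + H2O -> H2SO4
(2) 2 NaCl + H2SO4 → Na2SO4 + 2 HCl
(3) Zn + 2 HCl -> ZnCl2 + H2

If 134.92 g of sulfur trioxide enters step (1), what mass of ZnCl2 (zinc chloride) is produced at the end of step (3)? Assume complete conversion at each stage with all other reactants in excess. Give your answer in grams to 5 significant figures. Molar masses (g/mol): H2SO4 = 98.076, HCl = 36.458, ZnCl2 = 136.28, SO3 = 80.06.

229.66 g

n(SO3) = 134.92 / 80.06 = 1.68524 mol.
Reaction (1): SO3→H2SO4 ratio 1:1 ⇒ n(H2SO4) = 1.68524 mol.
Reaction (2): H2SO4→HCl ratio 1:2 ⇒ n(HCl) = 3.37047 mol.
Reaction (3): HCl→ZnCl2 ratio 2:1 ⇒ n(ZnCl2) = 1.68524 mol.
Mass of ZnCl2 = 1.68524 × 136.28 = 229.664 g.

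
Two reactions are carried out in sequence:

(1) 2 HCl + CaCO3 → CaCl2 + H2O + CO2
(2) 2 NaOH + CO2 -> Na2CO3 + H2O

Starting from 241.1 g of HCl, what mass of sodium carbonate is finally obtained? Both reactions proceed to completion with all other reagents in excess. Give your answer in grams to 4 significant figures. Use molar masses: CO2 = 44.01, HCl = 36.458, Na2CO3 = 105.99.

n(HCl) = 241.10 / 36.458 = 6.6131 mol.
Step 1 gives a 2:1 ratio of HCl to CO2, so n(CO2) = 3.3065 mol.
In step 2 the CO2:Na2CO3 ratio is 1:1, so n(Na2CO3) = 3.3065 mol.
Mass of Na2CO3 = 3.3065 × 105.99 = 350.46 g.

350.5 g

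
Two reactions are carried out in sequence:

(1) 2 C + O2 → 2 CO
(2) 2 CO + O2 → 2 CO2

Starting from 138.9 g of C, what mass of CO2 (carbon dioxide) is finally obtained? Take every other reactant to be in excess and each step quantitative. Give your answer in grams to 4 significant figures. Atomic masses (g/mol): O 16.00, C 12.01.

M(C) = 12.01 g/mol.
M(CO2) = 12.01 + 2(16.00) = 44.01 g/mol.
n(C) = 138.90 / 12.01 = 11.565 mol.
Step 1 gives a 2:2 ratio of C to CO, so n(CO) = 11.565 mol.
In step 2 the CO:CO2 ratio is 2:2, so n(CO2) = 11.565 mol.
Mass of CO2 = 11.565 × 44.01 = 508.99 g.

509.0 g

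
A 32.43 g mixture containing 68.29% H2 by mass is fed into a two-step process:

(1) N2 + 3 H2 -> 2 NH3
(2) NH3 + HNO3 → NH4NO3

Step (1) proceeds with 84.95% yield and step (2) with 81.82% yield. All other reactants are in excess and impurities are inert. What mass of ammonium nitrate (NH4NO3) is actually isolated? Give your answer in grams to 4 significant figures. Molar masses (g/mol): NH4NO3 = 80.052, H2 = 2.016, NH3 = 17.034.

Pure H2 = 32.43 × 0.6829 = 22.146 g.
n(H2) = 22.146 / 2.016 = 10.985 mol.
Step 1 (H2:NH3 = 3:2): theoretical n(NH3) = 7.3236 mol; at 84.95% yield, n(NH3) = 6.2214 mol.
Step 2 (NH3:NH4NO3 = 1:1): theoretical n(NH4NO3) = 6.2214 mol, so theoretical mass = 6.2214 × 80.052 = 498.03 g.
At 81.82% yield, actual mass of NH4NO3 = 498.03 × 0.8182 = 407.49 g.

407.5 g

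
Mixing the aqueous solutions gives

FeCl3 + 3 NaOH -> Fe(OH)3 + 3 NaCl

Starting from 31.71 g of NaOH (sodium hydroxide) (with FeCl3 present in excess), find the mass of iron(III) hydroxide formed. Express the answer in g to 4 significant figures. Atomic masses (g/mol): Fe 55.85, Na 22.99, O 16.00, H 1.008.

28.24 g

M(NaOH) = 22.99 + 16.00 + 1.008 = 39.998 g/mol.
M(Fe(OH)3) = 55.85 + 3(16.00) + 3(1.008) = 106.874 g/mol.
n(NaOH) = 31.710 g / 39.998 g/mol = 0.79279 mol.
From the equation the NaOH:Fe(OH)3 mole ratio is 3:1, so n(Fe(OH)3) = 0.79279 × 1/3 = 0.26426 mol.
Mass of Fe(OH)3 = 0.26426 mol × 106.874 g/mol = 28.243 g.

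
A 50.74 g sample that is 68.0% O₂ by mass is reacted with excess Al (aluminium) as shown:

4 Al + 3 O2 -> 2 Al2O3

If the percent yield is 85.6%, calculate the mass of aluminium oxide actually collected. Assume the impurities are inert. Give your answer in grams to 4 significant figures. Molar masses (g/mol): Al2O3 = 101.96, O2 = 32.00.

Pure O2 available = 50.74 g × 0.680 = 34.503 g.
n(O2) = 34.503 g / 32.00 g/mol = 1.0782 mol.
From the equation the O2:Al2O3 mole ratio is 3:2, so n(Al2O3) = 1.0782 × 2/3 = 0.71882 mol.
Mass of Al2O3 = 0.71882 mol × 101.96 g/mol = 73.291 g.
Actual mass collected = 73.291 g × 0.856 = 62.737 g.

62.74 g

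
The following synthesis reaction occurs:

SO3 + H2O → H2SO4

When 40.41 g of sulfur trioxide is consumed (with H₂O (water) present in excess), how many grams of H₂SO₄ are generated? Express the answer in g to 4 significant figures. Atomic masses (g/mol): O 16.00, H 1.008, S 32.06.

M(SO3) = 32.06 + 3(16.00) = 80.06 g/mol.
M(H2SO4) = 2(1.008) + 32.06 + 4(16.00) = 98.076 g/mol.
n(SO3) = 40.410 g / 80.06 g/mol = 0.50475 mol.
From the equation the SO3:H2SO4 mole ratio is 1:1, so n(H2SO4) = 0.50475 × 1/1 = 0.50475 mol.
Mass of H2SO4 = 0.50475 mol × 98.076 g/mol = 49.504 g.

49.50 g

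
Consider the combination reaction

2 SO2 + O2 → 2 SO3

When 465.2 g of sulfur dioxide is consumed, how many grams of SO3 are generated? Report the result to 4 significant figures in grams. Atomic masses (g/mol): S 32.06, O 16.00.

581.4 g

M(SO2) = 32.06 + 2(16.00) = 64.06 g/mol.
M(SO3) = 32.06 + 3(16.00) = 80.06 g/mol.
n(SO2) = 465.20 g / 64.06 g/mol = 7.2619 mol.
From the equation the SO2:SO3 mole ratio is 2:2, so n(SO3) = 7.2619 × 2/2 = 7.2619 mol.
Mass of SO3 = 7.2619 mol × 80.06 g/mol = 581.39 g.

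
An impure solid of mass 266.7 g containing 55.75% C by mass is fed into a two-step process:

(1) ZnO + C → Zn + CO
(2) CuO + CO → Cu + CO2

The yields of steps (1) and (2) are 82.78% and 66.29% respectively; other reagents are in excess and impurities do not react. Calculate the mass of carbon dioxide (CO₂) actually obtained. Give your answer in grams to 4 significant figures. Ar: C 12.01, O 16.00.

299.0 g

Pure C = 266.7 × 0.5575 = 148.69 g.
M(C) = 12.01 g/mol.
M(CO2) = 12.01 + 2(16.00) = 44.01 g/mol.
n(C) = 148.69 / 12.01 = 12.380 mol.
Step 1 (C:CO = 1:1): theoretical n(CO) = 12.380 mol; at 82.78% yield, n(CO) = 10.248 mol.
Step 2 (CO:CO2 = 1:1): theoretical n(CO2) = 10.248 mol, so theoretical mass = 10.248 × 44.01 = 451.03 g.
At 66.29% yield, actual mass of CO2 = 451.03 × 0.6629 = 298.99 g.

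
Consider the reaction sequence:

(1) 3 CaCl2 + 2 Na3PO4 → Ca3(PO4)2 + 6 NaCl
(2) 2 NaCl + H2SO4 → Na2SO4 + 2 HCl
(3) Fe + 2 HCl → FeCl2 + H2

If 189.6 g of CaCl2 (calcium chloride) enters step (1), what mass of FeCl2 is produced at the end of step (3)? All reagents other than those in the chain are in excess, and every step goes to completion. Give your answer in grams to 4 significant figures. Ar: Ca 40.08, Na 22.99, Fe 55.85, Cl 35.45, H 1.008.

216.5 g

M(CaCl2) = 40.08 + 2(35.45) = 110.98 g/mol.
M(FeCl2) = 55.85 + 2(35.45) = 126.75 g/mol.
n(CaCl2) = 189.6 / 110.98 = 1.7084 mol.
Reaction (1): CaCl2→NaCl ratio 3:6 ⇒ n(NaCl) = 3.4168 mol.
Reaction (2): NaCl→HCl ratio 2:2 ⇒ n(HCl) = 3.4168 mol.
Reaction (3): HCl→FeCl2 ratio 2:1 ⇒ n(FeCl2) = 1.7084 mol.
Mass of FeCl2 = 1.7084 × 126.75 = 216.54 g.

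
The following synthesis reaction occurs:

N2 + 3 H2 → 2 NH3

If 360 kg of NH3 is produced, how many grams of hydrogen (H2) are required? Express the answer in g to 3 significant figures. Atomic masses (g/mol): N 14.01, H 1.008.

M(NH3) = 14.01 + 3(1.008) = 17.034 g/mol.
M(H2) = 2(1.008) = 2.016 g/mol.
Convert: 360 kg = 360000 g.
n(NH3) = 360000 g / 17.034 g/mol = 21130 mol.
From the equation the NH3:H2 mole ratio is 2:3, so n(H2) = 21130 × 3/2 = 31700 mol.
Mass of H2 = 31700 mol × 2.016 g/mol = 63910 g.

63900 g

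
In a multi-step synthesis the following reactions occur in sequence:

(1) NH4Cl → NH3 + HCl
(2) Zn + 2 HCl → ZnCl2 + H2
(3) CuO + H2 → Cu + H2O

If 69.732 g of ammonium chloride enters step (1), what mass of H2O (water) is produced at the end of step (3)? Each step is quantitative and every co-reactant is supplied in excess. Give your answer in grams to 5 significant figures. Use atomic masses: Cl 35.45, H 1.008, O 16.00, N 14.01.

11.743 g

M(NH4Cl) = 14.01 + 4(1.008) + 35.45 = 53.492 g/mol.
M(H2O) = 2(1.008) + 16.00 = 18.016 g/mol.
n(NH4Cl) = 69.732 / 53.492 = 1.30360 mol.
Reaction (1): NH4Cl→HCl ratio 1:1 ⇒ n(HCl) = 1.30360 mol.
Reaction (2): HCl→H2 ratio 2:1 ⇒ n(H2) = 0.651798 mol.
Reaction (3): H2→H2O ratio 1:1 ⇒ n(H2O) = 0.651798 mol.
Mass of H2O = 0.651798 × 18.016 = 11.7428 g.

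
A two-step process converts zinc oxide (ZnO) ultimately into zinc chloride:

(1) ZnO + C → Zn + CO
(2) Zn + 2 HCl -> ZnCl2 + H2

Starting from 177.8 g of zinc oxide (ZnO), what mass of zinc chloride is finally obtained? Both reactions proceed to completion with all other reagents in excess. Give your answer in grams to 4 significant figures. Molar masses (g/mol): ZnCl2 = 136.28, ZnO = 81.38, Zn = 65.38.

297.7 g

n(ZnO) = 177.80 / 81.38 = 2.1848 mol.
Step 1 gives a 1:1 ratio of ZnO to Zn, so n(Zn) = 2.1848 mol.
In step 2 the Zn:ZnCl2 ratio is 1:1, so n(ZnCl2) = 2.1848 mol.
Mass of ZnCl2 = 2.1848 × 136.28 = 297.75 g.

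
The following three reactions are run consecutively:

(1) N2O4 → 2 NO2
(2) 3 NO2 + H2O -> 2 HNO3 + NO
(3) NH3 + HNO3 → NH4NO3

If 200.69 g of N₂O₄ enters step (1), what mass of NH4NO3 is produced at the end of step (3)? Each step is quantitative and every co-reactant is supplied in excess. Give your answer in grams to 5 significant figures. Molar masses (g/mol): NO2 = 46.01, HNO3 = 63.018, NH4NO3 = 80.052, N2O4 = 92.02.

232.78 g

n(N2O4) = 200.69 / 92.02 = 2.18094 mol.
Reaction (1): N2O4→NO2 ratio 1:2 ⇒ n(NO2) = 4.36188 mol.
Reaction (2): NO2→HNO3 ratio 3:2 ⇒ n(HNO3) = 2.90792 mol.
Reaction (3): HNO3→NH4NO3 ratio 1:1 ⇒ n(NH4NO3) = 2.90792 mol.
Mass of NH4NO3 = 2.90792 × 80.052 = 232.785 g.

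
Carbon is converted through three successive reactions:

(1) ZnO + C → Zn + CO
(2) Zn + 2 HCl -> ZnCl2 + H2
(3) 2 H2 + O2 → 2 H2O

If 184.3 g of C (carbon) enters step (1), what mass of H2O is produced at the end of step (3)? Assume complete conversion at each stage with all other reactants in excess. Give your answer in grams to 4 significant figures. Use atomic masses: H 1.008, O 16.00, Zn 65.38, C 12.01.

276.5 g

M(C) = 12.01 g/mol.
M(H2O) = 2(1.008) + 16.00 = 18.016 g/mol.
n(C) = 184.3 / 12.01 = 15.346 mol.
Reaction (1): C→Zn ratio 1:1 ⇒ n(Zn) = 15.346 mol.
Reaction (2): Zn→H2 ratio 1:1 ⇒ n(H2) = 15.346 mol.
Reaction (3): H2→H2O ratio 2:2 ⇒ n(H2O) = 15.346 mol.
Mass of H2O = 15.346 × 18.016 = 276.47 g.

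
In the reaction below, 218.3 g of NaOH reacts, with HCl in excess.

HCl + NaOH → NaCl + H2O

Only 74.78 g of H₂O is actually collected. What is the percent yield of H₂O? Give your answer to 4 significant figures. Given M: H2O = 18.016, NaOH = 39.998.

n(NaOH) = 218.30 g / 39.998 g/mol = 5.4578 mol.
From the equation the NaOH:H2O mole ratio is 1:1, so n(H2O) = 5.4578 × 1/1 = 5.4578 mol.
Mass of H2O = 5.4578 mol × 18.016 g/mol = 98.327 g.
This is the theoretical yield. Percent yield = 74.78 g / 98.327 g × 100% = 76.052%.

76.05 %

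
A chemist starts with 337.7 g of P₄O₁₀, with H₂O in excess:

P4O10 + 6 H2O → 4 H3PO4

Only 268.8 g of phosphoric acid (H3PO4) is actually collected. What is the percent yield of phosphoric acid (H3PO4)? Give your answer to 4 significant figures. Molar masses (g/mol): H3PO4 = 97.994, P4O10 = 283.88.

57.65 %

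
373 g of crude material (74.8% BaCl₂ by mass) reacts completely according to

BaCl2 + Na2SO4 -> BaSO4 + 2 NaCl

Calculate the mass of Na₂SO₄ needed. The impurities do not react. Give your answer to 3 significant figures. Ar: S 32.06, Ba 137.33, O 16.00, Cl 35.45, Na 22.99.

Mass of pure BaCl2 = 373 g × 0.748 = 279.0 g.
M(BaCl2) = 137.33 + 2(35.45) = 208.23 g/mol.
M(Na2SO4) = 2(22.99) + 32.06 + 4(16.00) = 142.04 g/mol.
n(BaCl2) = 279.0 g / 208.23 g/mol = 1.340 mol.
From the equation the BaCl2:Na2SO4 mole ratio is 1:1, so n(Na2SO4) = 1.340 × 1/1 = 1.340 mol.
Mass of Na2SO4 = 1.340 mol × 142.04 g/mol = 190.3 g.

190 g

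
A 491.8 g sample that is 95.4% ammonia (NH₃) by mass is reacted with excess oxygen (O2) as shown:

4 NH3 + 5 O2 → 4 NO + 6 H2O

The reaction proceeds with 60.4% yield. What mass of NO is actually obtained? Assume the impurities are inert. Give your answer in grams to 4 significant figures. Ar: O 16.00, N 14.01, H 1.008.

Pure NH3 available = 491.8 g × 0.954 = 469.18 g.
M(NH3) = 14.01 + 3(1.008) = 17.034 g/mol.
M(NO) = 14.01 + 16.00 = 30.01 g/mol.
n(NH3) = 469.18 g / 17.034 g/mol = 27.544 mol.
From the equation the NH3:NO mole ratio is 4:4, so n(NO) = 27.544 × 4/4 = 27.544 mol.
Mass of NO = 27.544 mol × 30.01 g/mol = 826.58 g.
Actual mass collected = 826.58 g × 0.604 = 499.26 g.

499.3 g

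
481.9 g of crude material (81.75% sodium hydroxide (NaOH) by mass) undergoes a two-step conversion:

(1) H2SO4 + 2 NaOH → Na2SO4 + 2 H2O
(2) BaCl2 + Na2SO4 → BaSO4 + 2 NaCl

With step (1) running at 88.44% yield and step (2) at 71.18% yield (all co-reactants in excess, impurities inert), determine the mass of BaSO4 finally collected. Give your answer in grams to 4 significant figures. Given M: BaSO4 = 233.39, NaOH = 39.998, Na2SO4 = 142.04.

723.5 g

Pure NaOH = 481.9 × 0.8175 = 393.95 g.
n(NaOH) = 393.95 / 39.998 = 9.8493 mol.
Step 1 (NaOH:Na2SO4 = 2:1): theoretical n(Na2SO4) = 4.9247 mol; at 88.44% yield, n(Na2SO4) = 4.3554 mol.
Step 2 (Na2SO4:BaSO4 = 1:1): theoretical n(BaSO4) = 4.3554 mol, so theoretical mass = 4.3554 × 233.39 = 1016.5 g.
At 71.18% yield, actual mass of BaSO4 = 1016.5 × 0.7118 = 723.54 g.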